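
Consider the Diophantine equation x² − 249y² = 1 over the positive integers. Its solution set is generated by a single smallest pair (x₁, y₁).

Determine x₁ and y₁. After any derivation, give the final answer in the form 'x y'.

8553815 542076

√249 → a₀=15, period (1,3,1,1,5,…,3,1,30); ℓ=16 even so k=15
k=0  a_k=15  p_k/q_k = 15/1
…
k=2  a_k=3  p_k/q_k = 63/4
k=3  a_k=1  p_k/q_k = 79/5
…
k=5  a_k=5  p_k/q_k = 789/50
…
k=7  a_k=3  p_k/q_k = 3582/227
k=8  a_k=10  p_k/q_k = 36751/2329
k=9  a_k=3  p_k/q_k = 113835/7214
k=10  a_k=1  p_k/q_k = 150586/9543
k=11  a_k=5  p_k/q_k = 866765/54929
…
k=13  a_k=1  p_k/q_k = 1884116/119401
k=14  a_k=3  p_k/q_k = 6669699/422675
k=15  a_k=1  p_k/q_k = 8553815/542076
→ (8553815, 542076).  Check: 8553815²=73167751054225, 249·542076²=73167751054224, difference 1.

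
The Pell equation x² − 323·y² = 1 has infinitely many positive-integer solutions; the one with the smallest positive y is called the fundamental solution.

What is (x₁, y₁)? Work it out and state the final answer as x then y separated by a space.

18 1

√323 → a₀=17, period (1,34); ℓ=2 even so k=1
a_0=17:  p_0=17·1+0=17,  q_0=17·0+1=1
a_1=1:  p_1=1·17+1=18,  q_1=1·1+0=1
(x₁, y₁) = (18, 1);  18² − 323·1² = 1 ✓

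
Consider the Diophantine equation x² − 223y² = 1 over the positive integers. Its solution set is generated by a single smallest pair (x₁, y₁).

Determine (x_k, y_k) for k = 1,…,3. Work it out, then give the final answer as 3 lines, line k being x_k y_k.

224 15
100351 6720
44957024 3010545

√223 → a₀=14, period (1,13,1,28); ℓ=4 even so k=3
i=0: a=14 ⇒ p=14, q=1
…
i=2: a=13 ⇒ p=209, q=14
i=3: a=1 ⇒ p=224, q=15
fundamental: x₁=224, y₁=15  (since 50176 − 223·225 = 1)
(224+15√223)^2 = 100351 + 6720√223
(224+15√223)^3 = 44957024 + 3010545√223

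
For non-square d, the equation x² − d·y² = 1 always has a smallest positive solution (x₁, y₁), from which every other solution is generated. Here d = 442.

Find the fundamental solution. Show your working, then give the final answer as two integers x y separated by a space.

883 42

√442 = [21; 42, …], period ℓ=1 (odd) → k=1
a_0=21:  p_0=21·1+0=21,  q_0=21·0+1=1
a_1=42:  p_1=42·21+1=883,  q_1=42·1+0=42
(x₁, y₁) = (883, 42);  883² − 442·42² = 1 ✓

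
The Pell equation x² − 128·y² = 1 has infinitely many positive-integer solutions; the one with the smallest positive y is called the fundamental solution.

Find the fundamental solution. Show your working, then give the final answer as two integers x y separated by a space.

d=128: √d = [11; 3,5,3,22] (ℓ=4, even), read p_3/q_3
step 0: (11, 1)  from 11·(1,0) + (0,1)
step 1: (34, 3)  from 3·(11,1) + (1,0)
step 2: (181, 16)  from 5·(34,3) + (11,1)
step 3: (577, 51)  from 3·(181,16) + (34,3)
→ (577, 51).  Check: 577²=332929, 128·51²=332928, difference 1.

577 51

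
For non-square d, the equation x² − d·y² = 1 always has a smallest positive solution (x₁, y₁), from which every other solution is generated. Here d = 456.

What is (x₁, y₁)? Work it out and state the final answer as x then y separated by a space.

d=456: √d = [21; 2,1,4,1,2,42] (ℓ=6, even), read p_5/q_5
i=0: a=21 ⇒ p=21, q=1
i=1: a=2 ⇒ p=43, q=2
…
i=4: a=1 ⇒ p=363, q=17
i=5: a=2 ⇒ p=1025, q=48
→ (1025, 48).  Check: 1025²=1050625, 456·48²=1050624, difference 1.

1025 48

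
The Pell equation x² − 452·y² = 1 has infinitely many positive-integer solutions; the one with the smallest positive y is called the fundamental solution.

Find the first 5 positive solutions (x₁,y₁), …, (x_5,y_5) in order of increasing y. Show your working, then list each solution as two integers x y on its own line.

1204353 56648
2900932297217 136448377488
6987493029899166849 328664025545553880
16830816386073401651890177 791655010315592455701792
40540488414026331506287881514113 1906864173276900777578095047272

d=452: √d = [21; 3,1,5,3,10,3,5,1,3,42] (ℓ=10, even), read p_9/q_9
step 0: (21, 1)  from 21·(1,0) + (0,1)
step 1: (64, 3)  from 3·(21,1) + (1,0)
step 2: (85, 4)  from 1·(64,3) + (21,1)
step 3: (489, 23)  from 5·(85,4) + (64,3)
step 4: (1552, 73)  from 3·(489,23) + (85,4)
…
step 7: (263904, 12413)  from 5·(49579,2332) + (16009,753)
step 8: (313483, 14745)  from 1·(263904,12413) + (49579,2332)
step 9: (1204353, 56648)  from 3·(313483,14745) + (263904,12413)
→ (1204353, 56648).  Check: 1204353²=1450466148609, 452·56648²=1450466148608, difference 1.
k=2:  x_2 = 1204353·1204353+452·56648·56648 = 2900932297217,  y_2 = 1204353·56648+56648·1204353 = 136448377488
k=3:  x_3 = 1204353·2900932297217+452·56648·136448377488 = 6987493029899166849,  y_3 = 1204353·136448377488+56648·2900932297217 = 328664025545553880
k=4:  x_4 = 1204353·6987493029899166849+452·56648·328664025545553880 = 16830816386073401651890177,  y_4 = 1204353·328664025545553880+56648·6987493029899166849 = 791655010315592455701792
k=5:  x_5 = 1204353·16830816386073401651890177+452·56648·791655010315592455701792 = 40540488414026331506287881514113,  y_5 = 1204353·791655010315592455701792+56648·16830816386073401651890177 = 1906864173276900777578095047272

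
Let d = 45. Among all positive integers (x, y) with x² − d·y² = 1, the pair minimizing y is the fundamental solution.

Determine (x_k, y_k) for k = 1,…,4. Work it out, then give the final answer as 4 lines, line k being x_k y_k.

√45 → a₀=6, period (1,2,2,2,1,12); ℓ=6 even so k=5
i=0: a=6 ⇒ p=6, q=1
…
i=2: a=2 ⇒ p=20, q=3
…
i=4: a=2 ⇒ p=114, q=17
i=5: a=1 ⇒ p=161, q=24
fundamental: x₁=161, y₁=24  (since 25921 − 45·576 = 1)
k=2:  x_2 = 161·161+45·24·24 = 51841,  y_2 = 161·24+24·161 = 7728
k=3:  x_3 = 161·51841+45·24·7728 = 16692641,  y_3 = 161·7728+24·51841 = 2488392
k=4:  x_4 = 161·16692641+45·24·2488392 = 5374978561,  y_4 = 161·2488392+24·16692641 = 801254496

161 24
51841 7728
16692641 2488392
5374978561 801254496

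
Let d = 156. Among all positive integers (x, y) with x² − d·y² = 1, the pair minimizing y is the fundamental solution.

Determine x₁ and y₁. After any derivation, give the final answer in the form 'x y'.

√156 → a₀=12, period (2,24); ℓ=2 even so k=1
step 0: (12, 1)  from 12·(1,0) + (0,1)
step 1: (25, 2)  from 2·(12,1) + (1,0)
(x₁, y₁) = (25, 2);  25² − 156·2² = 1 ✓

25 2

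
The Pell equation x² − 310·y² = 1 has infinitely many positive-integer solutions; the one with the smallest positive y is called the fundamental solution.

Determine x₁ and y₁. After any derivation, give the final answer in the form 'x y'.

848719 48204

[17; 1,1,1,1,5,…,1,1,34] for √310; ℓ=16 ⇒ convergent index 15
i=0: a=17 ⇒ p=17, q=1
…
i=8: a=2 ⇒ p=5687, q=323
…
i=11: a=5 ⇒ p=152387, q=8655
i=12: a=1 ⇒ p=181315, q=10298
i=13: a=1 ⇒ p=333702, q=18953
i=14: a=1 ⇒ p=515017, q=29251
i=15: a=1 ⇒ p=848719, q=48204
fundamental: x₁=848719, y₁=48204  (since 720323940961 − 310·2323625616 = 1)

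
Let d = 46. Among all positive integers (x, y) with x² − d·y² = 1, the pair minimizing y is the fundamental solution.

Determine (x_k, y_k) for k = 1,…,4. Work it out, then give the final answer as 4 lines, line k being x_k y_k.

24335 3588
1184384449 174627960
57643991108495 8499142809612
2805533046066067201 413653280369188080

[6; 1,3,1,1,2,6,2,1,1,3,1,12] for √46; ℓ=12 ⇒ convergent index 11
k=0  a_k=6  p_k/q_k = 6/1
k=1  a_k=1  p_k/q_k = 7/1
…
k=3  a_k=1  p_k/q_k = 34/5
k=4  a_k=1  p_k/q_k = 61/9
k=5  a_k=2  p_k/q_k = 156/23
k=6  a_k=6  p_k/q_k = 997/147
…
k=8  a_k=1  p_k/q_k = 3147/464
…
k=10  a_k=3  p_k/q_k = 19038/2807
k=11  a_k=1  p_k/q_k = 24335/3588
fundamental: x₁=24335, y₁=3588  (since 592192225 − 46·12873744 = 1)
k=2:  x_2 = 24335·24335+46·3588·3588 = 1184384449,  y_2 = 24335·3588+3588·24335 = 174627960
k=3:  x_3 = 24335·1184384449+46·3588·174627960 = 57643991108495,  y_3 = 24335·174627960+3588·1184384449 = 8499142809612
k=4:  x_4 = 24335·57643991108495+46·3588·8499142809612 = 2805533046066067201,  y_4 = 24335·8499142809612+3588·57643991108495 = 413653280369188080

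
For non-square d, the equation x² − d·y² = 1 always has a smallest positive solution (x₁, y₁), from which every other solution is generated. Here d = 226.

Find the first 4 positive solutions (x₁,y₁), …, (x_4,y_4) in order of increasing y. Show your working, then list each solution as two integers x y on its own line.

d=226: √d = [15; 30] (ℓ=1, odd), read p_1/q_1
step 0: (15, 1)  from 15·(1,0) + (0,1)
step 1: (451, 30)  from 30·(15,1) + (1,0)
(x₁, y₁) = (451, 30);  451² − 226·30² = 1 ✓
(x_2, y_2) = (451·451 + 226·30·30, 451·30 + 30·451) = (406801, 27060)
(x_3, y_3) = (451·406801 + 226·30·27060, 451·27060 + 30·406801) = (366934051, 24408090)
(x_4, y_4) = (451·366934051 + 226·30·24408090, 451·24408090 + 30·366934051) = (330974107201, 22016070120)

451 30
406801 27060
366934051 24408090
330974107201 22016070120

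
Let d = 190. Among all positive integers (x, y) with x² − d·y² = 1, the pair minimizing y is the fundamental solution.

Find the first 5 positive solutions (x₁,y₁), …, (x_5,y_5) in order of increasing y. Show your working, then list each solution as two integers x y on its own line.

52021 3774
5412368881 392654508
563113683064981 40852560317562
58587473808034384321 4250382080167131096
6095557949372399730460501 442218252343896093172470

√190 = [13; 1,3,1,1,1,…,3,1,26, …], period ℓ=14 (even) → k=13
a_0=13:  p_0=13·1+0=13,  q_0=13·0+1=1
a_1=1:  p_1=1·13+1=14,  q_1=1·1+0=1
…
a_4=1:  p_4=1·69+55=124,  q_4=1·5+4=9
…
a_6=2:  p_6=2·193+124=510,  q_6=2·14+9=37
…
a_12=3:  p_12=3·11234+7085=40787,  q_12=3·815+514=2959
a_13=1:  p_13=1·40787+11234=52021,  q_13=1·2959+815=3774
→ (52021, 3774).  Check: 52021²=2706184441, 190·3774²=2706184440, difference 1.
n=2: (52021,3774)∘(52021,3774) = (52021·52021+190·3774·3774, 52021·3774+3774·52021) = (5412368881,392654508)
n=3: (5412368881,392654508)∘(52021,3774) = (52021·5412368881+190·3774·392654508, 52021·392654508+3774·5412368881) = (563113683064981,40852560317562)
n=4: (563113683064981,40852560317562)∘(52021,3774) = (52021·563113683064981+190·3774·40852560317562, 52021·40852560317562+3774·563113683064981) = (58587473808034384321,4250382080167131096)
n=5: (58587473808034384321,4250382080167131096)∘(52021,3774) = (52021·58587473808034384321+190·3774·4250382080167131096, 52021·4250382080167131096+3774·58587473808034384321) = (6095557949372399730460501,442218252343896093172470)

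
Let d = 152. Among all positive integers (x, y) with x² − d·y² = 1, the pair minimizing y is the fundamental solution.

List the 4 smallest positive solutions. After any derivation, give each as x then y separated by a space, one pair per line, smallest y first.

37 3
2737 222
202501 16425
14982337 1215228

d=152: √d = [12; 3,24] (ℓ=2, even), read p_1/q_1
step 0: (12, 1)  from 12·(1,0) + (0,1)
step 1: (37, 3)  from 3·(12,1) + (1,0)
→ (37, 3).  Check: 37²=1369, 152·3²=1368, difference 1.
(37+3√152)^2 = 2737 + 222√152
(37+3√152)^3 = 202501 + 16425√152
(37+3√152)^4 = 14982337 + 1215228√152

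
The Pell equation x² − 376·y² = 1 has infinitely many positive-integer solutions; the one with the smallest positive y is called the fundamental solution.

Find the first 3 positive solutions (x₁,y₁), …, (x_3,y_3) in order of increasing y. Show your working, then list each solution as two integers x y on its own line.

√376 → a₀=19, period (2,1,1,3,1,…,1,2,38); ℓ=16 even so k=15
k=0  a_k=19  p_k/q_k = 19/1
…
k=3  a_k=1  p_k/q_k = 97/5
…
k=5  a_k=1  p_k/q_k = 446/23
k=6  a_k=2  p_k/q_k = 1241/64
k=7  a_k=2  p_k/q_k = 2928/151
k=8  a_k=4  p_k/q_k = 12953/668
k=9  a_k=2  p_k/q_k = 28834/1487
k=10  a_k=2  p_k/q_k = 70621/3642
k=11  a_k=1  p_k/q_k = 99455/5129
…
k=13  a_k=1  p_k/q_k = 468441/24158
k=14  a_k=1  p_k/q_k = 837427/43187
k=15  a_k=2  p_k/q_k = 2143295/110532
fundamental: x₁=2143295, y₁=110532  (since 4593713457025 − 376·12217323024 = 1)
(x_2, y_2) = (2143295·2143295 + 376·110532·110532, 2143295·110532 + 110532·2143295) = (9187426914049, 473805365880)
(x_3, y_3) = (2143295·9187426914049 + 376·110532·473805365880, 2143295·473805365880 + 110532·9187426914049) = (39382732335491159615, 2031009343327438668)

2143295 110532
9187426914049 473805365880
39382732335491159615 2031009343327438668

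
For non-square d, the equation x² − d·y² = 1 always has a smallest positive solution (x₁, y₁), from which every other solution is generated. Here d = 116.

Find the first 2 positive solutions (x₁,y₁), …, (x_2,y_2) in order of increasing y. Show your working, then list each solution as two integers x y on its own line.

9801 910
192119201 17837820

[10; 1,3,2,1,4,1,2,3,1,20] for √116; ℓ=10 ⇒ convergent index 9
k=0  a_k=10  p_k/q_k = 10/1
…
k=5  a_k=4  p_k/q_k = 657/61
k=6  a_k=1  p_k/q_k = 797/74
…
k=8  a_k=3  p_k/q_k = 7550/701
k=9  a_k=1  p_k/q_k = 9801/910
fundamental: x₁=9801, y₁=910  (since 96059601 − 116·828100 = 1)
(9801+910√116)^2 = 192119201 + 17837820√116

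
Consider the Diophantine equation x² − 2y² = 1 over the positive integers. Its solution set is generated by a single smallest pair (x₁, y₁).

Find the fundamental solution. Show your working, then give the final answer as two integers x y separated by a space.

3 2

[1; 2] for √2; ℓ=1 ⇒ convergent index 1
a_0=1:  p_0=1·1+0=1,  q_0=1·0+1=1
a_1=2:  p_1=2·1+1=3,  q_1=2·1+0=2
→ (3, 2).  Check: 3²=9, 2·2²=8, difference 1.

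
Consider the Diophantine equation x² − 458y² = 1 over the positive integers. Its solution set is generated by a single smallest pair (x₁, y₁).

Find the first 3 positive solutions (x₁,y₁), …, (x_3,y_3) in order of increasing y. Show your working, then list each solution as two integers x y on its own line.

[21; 2,2,42] for √458; ℓ=3 ⇒ convergent index 5
a_0=21:  p_0=21·1+0=21,  q_0=21·0+1=1
…
a_2=2:  p_2=2·43+21=107,  q_2=2·2+1=5
a_3=42:  p_3=42·107+43=4537,  q_3=42·5+2=212
a_4=2:  p_4=2·4537+107=9181,  q_4=2·212+5=429
a_5=2:  p_5=2·9181+4537=22899,  q_5=2·429+212=1070
(x₁, y₁) = (22899, 1070);  22899² − 458·1070² = 1 ✓
k=2:  x_2 = 22899·22899+458·1070·1070 = 1048728401,  y_2 = 22899·1070+1070·22899 = 49003860
k=3:  x_3 = 22899·1048728401+458·1070·49003860 = 48029663286099,  y_3 = 22899·49003860+1070·1048728401 = 2244278779210

22899 1070
1048728401 49003860
48029663286099 2244278779210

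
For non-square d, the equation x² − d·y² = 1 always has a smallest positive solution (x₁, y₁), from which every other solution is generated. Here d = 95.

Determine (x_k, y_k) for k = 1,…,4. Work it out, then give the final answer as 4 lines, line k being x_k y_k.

√95 = [9; 1,2,1,18, …], period ℓ=4 (even) → k=3
a_0=9:  p_0=9·1+0=9,  q_0=9·0+1=1
a_1=1:  p_1=1·9+1=10,  q_1=1·1+0=1
a_2=2:  p_2=2·10+9=29,  q_2=2·1+1=3
a_3=1:  p_3=1·29+10=39,  q_3=1·3+1=4
fundamental: x₁=39, y₁=4  (since 1521 − 95·16 = 1)
n=2: (39,4)∘(39,4) = (39·39+95·4·4, 39·4+4·39) = (3041,312)
n=3: (3041,312)∘(39,4) = (39·3041+95·4·312, 39·312+4·3041) = (237159,24332)
n=4: (237159,24332)∘(39,4) = (39·237159+95·4·24332, 39·24332+4·237159) = (18495361,1897584)

39 4
3041 312
237159 24332
18495361 1897584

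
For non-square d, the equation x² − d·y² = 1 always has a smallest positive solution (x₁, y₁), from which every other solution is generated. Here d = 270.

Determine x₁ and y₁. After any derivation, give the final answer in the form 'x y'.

5291 322

√270 → a₀=16, period (2,3,6,3,2,32); ℓ=6 even so k=5
a_0=16:  p_0=16·1+0=16,  q_0=16·0+1=1
a_1=2:  p_1=2·16+1=33,  q_1=2·1+0=2
…
a_4=3:  p_4=3·723+115=2284,  q_4=3·44+7=139
a_5=2:  p_5=2·2284+723=5291,  q_5=2·139+44=322
fundamental: x₁=5291, y₁=322  (since 27994681 − 270·103684 = 1)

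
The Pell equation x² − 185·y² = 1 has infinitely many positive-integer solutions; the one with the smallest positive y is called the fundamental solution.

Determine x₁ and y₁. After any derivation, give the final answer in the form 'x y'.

9249 680

√185 → a₀=13, period (1,1,1,1,26); ℓ=5 odd so k=9
i=0: a=13 ⇒ p=13, q=1
…
i=6: a=1 ⇒ p=1877, q=138
…
i=8: a=1 ⇒ p=5563, q=409
i=9: a=1 ⇒ p=9249, q=680
→ (9249, 680).  Check: 9249²=85544001, 185·680²=85544000, difference 1.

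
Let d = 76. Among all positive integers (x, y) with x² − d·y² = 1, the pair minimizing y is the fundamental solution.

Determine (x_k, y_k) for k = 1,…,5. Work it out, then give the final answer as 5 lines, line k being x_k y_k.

57799 6630
6681448801 766414740
772362118440199 88596011107890
89283516160768675201 10241521691283453480
10320995900380175197444999 1183899424380388644273150

√76 = [8; 1,2,1,1,5,4,5,1,1,2,1,16, …], period ℓ=12 (even) → k=11
k=0  a_k=8  p_k/q_k = 8/1
…
k=4  a_k=1  p_k/q_k = 61/7
k=5  a_k=5  p_k/q_k = 340/39
…
k=7  a_k=5  p_k/q_k = 7445/854
…
k=10  a_k=2  p_k/q_k = 41488/4759
k=11  a_k=1  p_k/q_k = 57799/6630
(x₁, y₁) = (57799, 6630);  57799² − 76·6630² = 1 ✓
(57799+6630√76)^2 = 6681448801 + 766414740√76
(57799+6630√76)^3 = 772362118440199 + 88596011107890√76
(57799+6630√76)^4 = 89283516160768675201 + 10241521691283453480√76
(57799+6630√76)^5 = 10320995900380175197444999 + 1183899424380388644273150√76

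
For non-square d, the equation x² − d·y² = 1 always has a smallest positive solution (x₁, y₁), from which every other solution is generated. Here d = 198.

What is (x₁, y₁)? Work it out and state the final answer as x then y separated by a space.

197 14

[14; 14,28] for √198; ℓ=2 ⇒ convergent index 1
k=0  a_k=14  p_k/q_k = 14/1
k=1  a_k=14  p_k/q_k = 197/14
fundamental: x₁=197, y₁=14  (since 38809 − 198·196 = 1)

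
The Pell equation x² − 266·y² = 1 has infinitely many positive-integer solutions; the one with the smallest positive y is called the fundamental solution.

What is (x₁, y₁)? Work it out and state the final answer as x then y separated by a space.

[16; 3,4,3,32] for √266; ℓ=4 ⇒ convergent index 3
a_0=16:  p_0=16·1+0=16,  q_0=16·0+1=1
a_1=3:  p_1=3·16+1=49,  q_1=3·1+0=3
a_2=4:  p_2=4·49+16=212,  q_2=4·3+1=13
a_3=3:  p_3=3·212+49=685,  q_3=3·13+3=42
(x₁, y₁) = (685, 42);  685² − 266·42² = 1 ✓

685 42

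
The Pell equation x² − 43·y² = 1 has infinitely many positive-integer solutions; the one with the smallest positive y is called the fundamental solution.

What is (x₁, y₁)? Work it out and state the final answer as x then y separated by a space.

[6; 1,1,3,1,5,1,3,1,1,12] for √43; ℓ=10 ⇒ convergent index 9
a_0=6:  p_0=6·1+0=6,  q_0=6·0+1=1
a_1=1:  p_1=1·6+1=7,  q_1=1·1+0=1
a_2=1:  p_2=1·7+6=13,  q_2=1·1+1=2
a_3=3:  p_3=3·13+7=46,  q_3=3·2+1=7
a_4=1:  p_4=1·46+13=59,  q_4=1·7+2=9
a_5=5:  p_5=5·59+46=341,  q_5=5·9+7=52
…
a_7=3:  p_7=3·400+341=1541,  q_7=3·61+52=235
a_8=1:  p_8=1·1541+400=1941,  q_8=1·235+61=296
a_9=1:  p_9=1·1941+1541=3482,  q_9=1·296+235=531
(x₁, y₁) = (3482, 531);  3482² − 43·531² = 1 ✓

3482 531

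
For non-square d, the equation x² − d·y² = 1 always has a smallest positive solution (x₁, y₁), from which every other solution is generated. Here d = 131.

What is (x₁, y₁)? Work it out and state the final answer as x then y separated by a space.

[11; 2,4,11,4,2,22] for √131; ℓ=6 ⇒ convergent index 5
step 0: (11, 1)  from 11·(1,0) + (0,1)
step 1: (23, 2)  from 2·(11,1) + (1,0)
step 2: (103, 9)  from 4·(23,2) + (11,1)
…
step 4: (4727, 413)  from 4·(1156,101) + (103,9)
step 5: (10610, 927)  from 2·(4727,413) + (1156,101)
fundamental: x₁=10610, y₁=927  (since 112572100 − 131·859329 = 1)

10610 927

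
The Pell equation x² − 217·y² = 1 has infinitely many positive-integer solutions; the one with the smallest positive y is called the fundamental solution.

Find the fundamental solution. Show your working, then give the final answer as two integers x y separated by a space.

3844063 260952

[14; 1,2,1,2,1,…,2,1,28] for √217; ℓ=16 ⇒ convergent index 15
step 0: (14, 1)  from 14·(1,0) + (0,1)
…
step 2: (44, 3)  from 2·(15,1) + (14,1)
step 3: (59, 4)  from 1·(44,3) + (15,1)
step 4: (162, 11)  from 2·(59,4) + (44,3)
…
step 6: (383, 26)  from 1·(221,15) + (162,11)
step 7: (3668, 249)  from 9·(383,26) + (221,15)
step 8: (15055, 1022)  from 4·(3668,249) + (383,26)
step 9: (139163, 9447)  from 9·(15055,1022) + (3668,249)
…
step 13: (1034361, 70217)  from 1·(740980,50301) + (293381,19916)
step 14: (2809702, 190735)  from 2·(1034361,70217) + (740980,50301)
step 15: (3844063, 260952)  from 1·(2809702,190735) + (1034361,70217)
fundamental: x₁=3844063, y₁=260952  (since 14776820347969 − 217·68095946304 = 1)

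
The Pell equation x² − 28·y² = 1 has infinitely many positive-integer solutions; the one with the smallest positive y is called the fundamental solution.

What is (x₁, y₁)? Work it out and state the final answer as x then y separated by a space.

[5; 3,2,3,10] for √28; ℓ=4 ⇒ convergent index 3
a_0=5:  p_0=5·1+0=5,  q_0=5·0+1=1
a_1=3:  p_1=3·5+1=16,  q_1=3·1+0=3
a_2=2:  p_2=2·16+5=37,  q_2=2·3+1=7
a_3=3:  p_3=3·37+16=127,  q_3=3·7+3=24
(x₁, y₁) = (127, 24);  127² − 28·24² = 1 ✓

127 24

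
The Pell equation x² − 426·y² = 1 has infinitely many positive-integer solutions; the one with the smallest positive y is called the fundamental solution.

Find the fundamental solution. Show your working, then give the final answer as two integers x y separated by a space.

[20; 1,1,1,3,2,6,2,3,1,1,1,40] for √426; ℓ=12 ⇒ convergent index 11
step 0: (20, 1)  from 20·(1,0) + (0,1)
step 1: (21, 1)  from 1·(20,1) + (1,0)
…
step 3: (62, 3)  from 1·(41,2) + (21,1)
step 4: (227, 11)  from 3·(62,3) + (41,2)
step 5: (516, 25)  from 2·(227,11) + (62,3)
…
step 7: (7162, 347)  from 2·(3323,161) + (516,25)
…
step 10: (56780, 2751)  from 1·(31971,1549) + (24809,1202)
step 11: (88751, 4300)  from 1·(56780,2751) + (31971,1549)
→ (88751, 4300).  Check: 88751²=7876740001, 426·4300²=7876740000, difference 1.

88751 4300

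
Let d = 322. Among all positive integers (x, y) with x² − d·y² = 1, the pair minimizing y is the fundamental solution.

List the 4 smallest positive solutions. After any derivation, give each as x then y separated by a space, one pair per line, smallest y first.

[17; 1,16,1,34] for √322; ℓ=4 ⇒ convergent index 3
k=0  a_k=17  p_k/q_k = 17/1
k=1  a_k=1  p_k/q_k = 18/1
k=2  a_k=16  p_k/q_k = 305/17
k=3  a_k=1  p_k/q_k = 323/18
→ (323, 18).  Check: 323²=104329, 322·18²=104328, difference 1.
(x_2, y_2) = (323·323 + 322·18·18, 323·18 + 18·323) = (208657, 11628)
(x_3, y_3) = (323·208657 + 322·18·11628, 323·11628 + 18·208657) = (134792099, 7511670)
(x_4, y_4) = (323·134792099 + 322·18·7511670, 323·7511670 + 18·134792099) = (87075487297, 4852527192)

323 18
208657 11628
134792099 7511670
87075487297 4852527192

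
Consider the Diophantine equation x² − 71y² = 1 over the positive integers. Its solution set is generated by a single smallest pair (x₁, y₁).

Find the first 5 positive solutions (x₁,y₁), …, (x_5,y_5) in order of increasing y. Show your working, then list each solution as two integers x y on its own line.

√71 → a₀=8, period (2,2,1,7,1,2,2,16); ℓ=8 even so k=7
a_0=8:  p_0=8·1+0=8,  q_0=8·0+1=1
…
a_3=1:  p_3=1·42+17=59,  q_3=1·5+2=7
a_4=7:  p_4=7·59+42=455,  q_4=7·7+5=54
…
a_6=2:  p_6=2·514+455=1483,  q_6=2·61+54=176
a_7=2:  p_7=2·1483+514=3480,  q_7=2·176+61=413
→ (3480, 413).  Check: 3480²=12110400, 71·413²=12110399, difference 1.
k=2:  x_2 = 3480·3480+71·413·413 = 24220799,  y_2 = 3480·413+413·3480 = 2874480
k=3:  x_3 = 3480·24220799+71·413·2874480 = 168576757560,  y_3 = 3480·2874480+413·24220799 = 20006380387
k=4:  x_4 = 3480·168576757560+71·413·20006380387 = 1173294208396801,  y_4 = 3480·20006380387+413·168576757560 = 139244404619040
k=5:  x_5 = 3480·1173294208396801+71·413·139244404619040 = 8166127521864977400,  y_5 = 3480·139244404619040+413·1173294208396801 = 969141036142138013

3480 413
24220799 2874480
168576757560 20006380387
1173294208396801 139244404619040
8166127521864977400 969141036142138013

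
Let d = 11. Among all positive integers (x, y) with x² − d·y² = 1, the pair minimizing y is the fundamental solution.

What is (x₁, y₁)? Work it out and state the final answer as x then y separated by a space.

10 3

[3; 3,6] for √11; ℓ=2 ⇒ convergent index 1
i=0: a=3 ⇒ p=3, q=1
i=1: a=3 ⇒ p=10, q=3
(x₁, y₁) = (10, 3);  10² − 11·3² = 1 ✓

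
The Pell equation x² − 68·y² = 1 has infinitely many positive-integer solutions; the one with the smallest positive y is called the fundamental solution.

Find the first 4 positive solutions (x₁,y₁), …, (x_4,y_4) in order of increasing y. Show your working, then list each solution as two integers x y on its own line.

33 4
2177 264
143649 17420
9478657 1149456

√68 → a₀=8, period (4,16); ℓ=2 even so k=1
k=0  a_k=8  p_k/q_k = 8/1
k=1  a_k=4  p_k/q_k = 33/4
(x₁, y₁) = (33, 4);  33² − 68·4² = 1 ✓
(33+4√68)^2 = 2177 + 264√68
(33+4√68)^3 = 143649 + 17420√68
(33+4√68)^4 = 9478657 + 1149456√68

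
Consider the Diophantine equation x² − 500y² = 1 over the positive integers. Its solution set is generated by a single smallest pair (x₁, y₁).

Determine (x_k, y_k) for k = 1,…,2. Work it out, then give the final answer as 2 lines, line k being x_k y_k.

930249 41602
1730726404001 77400437796

[22; 2,1,3,2,1,…,1,2,44] for √500; ℓ=14 ⇒ convergent index 13
k=0  a_k=22  p_k/q_k = 22/1
k=1  a_k=2  p_k/q_k = 45/2
…
k=4  a_k=2  p_k/q_k = 559/25
k=5  a_k=1  p_k/q_k = 805/36
…
k=11  a_k=3  p_k/q_k = 259205/11592
k=12  a_k=1  p_k/q_k = 335522/15005
k=13  a_k=2  p_k/q_k = 930249/41602
fundamental: x₁=930249, y₁=41602  (since 865363202001 − 500·1730726404 = 1)
(930249+41602√500)^2 = 1730726404001 + 77400437796√500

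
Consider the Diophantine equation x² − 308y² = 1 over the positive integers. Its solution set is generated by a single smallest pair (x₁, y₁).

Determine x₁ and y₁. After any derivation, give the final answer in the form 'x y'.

[17; 1,1,4,1,1,34] for √308; ℓ=6 ⇒ convergent index 5
k=0  a_k=17  p_k/q_k = 17/1
k=1  a_k=1  p_k/q_k = 18/1
…
k=4  a_k=1  p_k/q_k = 193/11
k=5  a_k=1  p_k/q_k = 351/20
(x₁, y₁) = (351, 20);  351² − 308·20² = 1 ✓

351 20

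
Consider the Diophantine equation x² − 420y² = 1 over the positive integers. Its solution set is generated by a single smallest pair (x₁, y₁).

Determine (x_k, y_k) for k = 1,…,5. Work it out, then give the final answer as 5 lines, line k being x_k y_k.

√420 → a₀=20, period (2,40); ℓ=2 even so k=1
a_0=20:  p_0=20·1+0=20,  q_0=20·0+1=1
a_1=2:  p_1=2·20+1=41,  q_1=2·1+0=2
fundamental: x₁=41, y₁=2  (since 1681 − 420·4 = 1)
(41+2√420)^2 = 3361 + 164√420
(41+2√420)^3 = 275561 + 13446√420
(41+2√420)^4 = 22592641 + 1102408√420
(41+2√420)^5 = 1852321001 + 90384010√420

41 2
3361 164
275561 13446
22592641 1102408
1852321001 90384010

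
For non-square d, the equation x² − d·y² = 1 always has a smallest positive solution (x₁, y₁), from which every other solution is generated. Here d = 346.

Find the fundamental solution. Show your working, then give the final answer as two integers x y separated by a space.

17299 930

d=346: √d = [18; 1,1,1,1,36] (ℓ=5, odd), read p_9/q_9
k=0  a_k=18  p_k/q_k = 18/1
…
k=4  a_k=1  p_k/q_k = 93/5
…
k=8  a_k=1  p_k/q_k = 10398/559
k=9  a_k=1  p_k/q_k = 17299/930
→ (17299, 930).  Check: 17299²=299255401, 346·930²=299255400, difference 1.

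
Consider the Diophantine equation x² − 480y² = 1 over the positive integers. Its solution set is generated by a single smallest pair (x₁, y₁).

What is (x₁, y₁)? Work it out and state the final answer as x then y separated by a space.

241 11

[21; 1,9,1,42] for √480; ℓ=4 ⇒ convergent index 3
a_0=21:  p_0=21·1+0=21,  q_0=21·0+1=1
a_1=1:  p_1=1·21+1=22,  q_1=1·1+0=1
a_2=9:  p_2=9·22+21=219,  q_2=9·1+1=10
a_3=1:  p_3=1·219+22=241,  q_3=1·10+1=11
fundamental: x₁=241, y₁=11  (since 58081 − 480·121 = 1)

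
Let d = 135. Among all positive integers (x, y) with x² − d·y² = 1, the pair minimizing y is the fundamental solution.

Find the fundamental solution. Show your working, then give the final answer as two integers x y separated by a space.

[11; 1,1,1,1,1,1,1,22] for √135; ℓ=8 ⇒ convergent index 7
k=0  a_k=11  p_k/q_k = 11/1
…
k=3  a_k=1  p_k/q_k = 35/3
…
k=5  a_k=1  p_k/q_k = 93/8
k=6  a_k=1  p_k/q_k = 151/13
k=7  a_k=1  p_k/q_k = 244/21
fundamental: x₁=244, y₁=21  (since 59536 − 135·441 = 1)

244 21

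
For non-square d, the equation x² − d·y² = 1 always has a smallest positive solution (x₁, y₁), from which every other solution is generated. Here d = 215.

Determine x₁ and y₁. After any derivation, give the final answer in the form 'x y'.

√215 = [14; 1,1,1,28, …], period ℓ=4 (even) → k=3
a_0=14:  p_0=14·1+0=14,  q_0=14·0+1=1
…
a_2=1:  p_2=1·15+14=29,  q_2=1·1+1=2
a_3=1:  p_3=1·29+15=44,  q_3=1·2+1=3
fundamental: x₁=44, y₁=3  (since 1936 − 215·9 = 1)

44 3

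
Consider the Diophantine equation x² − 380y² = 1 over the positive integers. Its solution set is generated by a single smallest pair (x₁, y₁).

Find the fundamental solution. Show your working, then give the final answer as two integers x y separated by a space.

39 2

√380 → a₀=19, period (2,38); ℓ=2 even so k=1
k=0  a_k=19  p_k/q_k = 19/1
k=1  a_k=2  p_k/q_k = 39/2
→ (39, 2).  Check: 39²=1521, 380·2²=1520, difference 1.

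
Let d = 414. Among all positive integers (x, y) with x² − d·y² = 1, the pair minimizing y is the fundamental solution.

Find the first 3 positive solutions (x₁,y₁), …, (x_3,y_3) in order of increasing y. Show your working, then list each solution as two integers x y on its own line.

24335 1196
1184384449 58209320
57643991108495 2833047603204

d=414: √d = [20; 2,1,7,2,7,1,2,40] (ℓ=8, even), read p_7/q_7
step 0: (20, 1)  from 20·(1,0) + (0,1)
step 1: (41, 2)  from 2·(20,1) + (1,0)
…
step 3: (468, 23)  from 7·(61,3) + (41,2)
…
step 5: (7447, 366)  from 7·(997,49) + (468,23)
step 6: (8444, 415)  from 1·(7447,366) + (997,49)
step 7: (24335, 1196)  from 2·(8444,415) + (7447,366)
(x₁, y₁) = (24335, 1196);  24335² − 414·1196² = 1 ✓
(24335+1196√414)^2 = 1184384449 + 58209320√414
(24335+1196√414)^3 = 57643991108495 + 2833047603204√414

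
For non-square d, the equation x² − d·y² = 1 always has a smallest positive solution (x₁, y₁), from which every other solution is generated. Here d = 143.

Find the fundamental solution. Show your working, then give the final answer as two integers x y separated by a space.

√143 → a₀=11, period (1,22); ℓ=2 even so k=1
a_0=11:  p_0=11·1+0=11,  q_0=11·0+1=1
a_1=1:  p_1=1·11+1=12,  q_1=1·1+0=1
→ (12, 1).  Check: 12²=144, 143·1²=143, difference 1.

12 1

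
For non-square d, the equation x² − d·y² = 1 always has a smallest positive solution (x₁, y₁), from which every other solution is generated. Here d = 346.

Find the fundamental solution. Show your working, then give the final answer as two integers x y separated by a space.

17299 930

d=346: √d = [18; 1,1,1,1,36] (ℓ=5, odd), read p_9/q_9
i=0: a=18 ⇒ p=18, q=1
i=1: a=1 ⇒ p=19, q=1
i=2: a=1 ⇒ p=37, q=2
i=3: a=1 ⇒ p=56, q=3
i=4: a=1 ⇒ p=93, q=5
i=5: a=36 ⇒ p=3404, q=183
i=6: a=1 ⇒ p=3497, q=188
i=7: a=1 ⇒ p=6901, q=371
i=8: a=1 ⇒ p=10398, q=559
i=9: a=1 ⇒ p=17299, q=930
fundamental: x₁=17299, y₁=930  (since 299255401 − 346·864900 = 1)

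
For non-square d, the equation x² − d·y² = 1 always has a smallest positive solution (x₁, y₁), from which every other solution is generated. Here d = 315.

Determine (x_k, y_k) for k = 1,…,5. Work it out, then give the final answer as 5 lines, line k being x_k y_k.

√315 = [17; 1,2,1,34, …], period ℓ=4 (even) → k=3
a_0=17:  p_0=17·1+0=17,  q_0=17·0+1=1
…
a_2=2:  p_2=2·18+17=53,  q_2=2·1+1=3
a_3=1:  p_3=1·53+18=71,  q_3=1·3+1=4
(x₁, y₁) = (71, 4);  71² − 315·4² = 1 ✓
n=2: (71,4)∘(71,4) = (71·71+315·4·4, 71·4+4·71) = (10081,568)
n=3: (10081,568)∘(71,4) = (71·10081+315·4·568, 71·568+4·10081) = (1431431,80652)
n=4: (1431431,80652)∘(71,4) = (71·1431431+315·4·80652, 71·80652+4·1431431) = (203253121,11452016)
n=5: (203253121,11452016)∘(71,4) = (71·203253121+315·4·11452016, 71·11452016+4·203253121) = (28860511751,1626105620)

71 4
10081 568
1431431 80652
203253121 11452016
28860511751 1626105620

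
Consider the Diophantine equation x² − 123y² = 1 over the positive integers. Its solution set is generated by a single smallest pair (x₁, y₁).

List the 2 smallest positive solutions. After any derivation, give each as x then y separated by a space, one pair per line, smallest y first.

[11; 11,22] for √123; ℓ=2 ⇒ convergent index 1
i=0: a=11 ⇒ p=11, q=1
i=1: a=11 ⇒ p=122, q=11
fundamental: x₁=122, y₁=11  (since 14884 − 123·121 = 1)
(122+11√123)^2 = 29767 + 2684√123

122 11
29767 2684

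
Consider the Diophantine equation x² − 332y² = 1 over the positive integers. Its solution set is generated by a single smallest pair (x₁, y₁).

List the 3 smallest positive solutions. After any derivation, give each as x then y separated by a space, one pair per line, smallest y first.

13447 738
361643617 19847772
9726043422151 533785979430

[18; 4,1,1,8,1,1,4,36] for √332; ℓ=8 ⇒ convergent index 7
a_0=18:  p_0=18·1+0=18,  q_0=18·0+1=1
…
a_2=1:  p_2=1·73+18=91,  q_2=1·4+1=5
…
a_6=1:  p_6=1·1567+1403=2970,  q_6=1·86+77=163
a_7=4:  p_7=4·2970+1567=13447,  q_7=4·163+86=738
fundamental: x₁=13447, y₁=738  (since 180821809 − 332·544644 = 1)
(13447+738√332)^2 = 361643617 + 19847772√332
(13447+738√332)^3 = 9726043422151 + 533785979430√332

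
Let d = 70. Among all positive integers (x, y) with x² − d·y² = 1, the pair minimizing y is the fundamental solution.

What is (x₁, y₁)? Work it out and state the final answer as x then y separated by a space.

√70 → a₀=8, period (2,1,2,1,2,16); ℓ=6 even so k=5
k=0  a_k=8  p_k/q_k = 8/1
k=1  a_k=2  p_k/q_k = 17/2
…
k=4  a_k=1  p_k/q_k = 92/11
k=5  a_k=2  p_k/q_k = 251/30
fundamental: x₁=251, y₁=30  (since 63001 − 70·900 = 1)

251 30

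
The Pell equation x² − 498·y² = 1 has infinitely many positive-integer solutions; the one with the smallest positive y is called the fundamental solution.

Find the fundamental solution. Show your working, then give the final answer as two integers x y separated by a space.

179777 8056

√498 → a₀=22, period (3,6,22,6,3,44); ℓ=6 even so k=5
step 0: (22, 1)  from 22·(1,0) + (0,1)
step 1: (67, 3)  from 3·(22,1) + (1,0)
step 2: (424, 19)  from 6·(67,3) + (22,1)
step 3: (9395, 421)  from 22·(424,19) + (67,3)
step 4: (56794, 2545)  from 6·(9395,421) + (424,19)
step 5: (179777, 8056)  from 3·(56794,2545) + (9395,421)
→ (179777, 8056).  Check: 179777²=32319769729, 498·8056²=32319769728, difference 1.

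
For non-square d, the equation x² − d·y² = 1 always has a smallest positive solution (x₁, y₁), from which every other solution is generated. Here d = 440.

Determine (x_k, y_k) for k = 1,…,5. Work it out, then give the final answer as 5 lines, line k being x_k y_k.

21 1
881 42
36981 1763
1552321 74004
65160501 3106405

√440 = [20; 1,40, …], period ℓ=2 (even) → k=1
i=0: a=20 ⇒ p=20, q=1
i=1: a=1 ⇒ p=21, q=1
fundamental: x₁=21, y₁=1  (since 441 − 440·1 = 1)
n=2: (21,1)∘(21,1) = (21·21+440·1·1, 21·1+1·21) = (881,42)
n=3: (881,42)∘(21,1) = (21·881+440·1·42, 21·42+1·881) = (36981,1763)
n=4: (36981,1763)∘(21,1) = (21·36981+440·1·1763, 21·1763+1·36981) = (1552321,74004)
n=5: (1552321,74004)∘(21,1) = (21·1552321+440·1·74004, 21·74004+1·1552321) = (65160501,3106405)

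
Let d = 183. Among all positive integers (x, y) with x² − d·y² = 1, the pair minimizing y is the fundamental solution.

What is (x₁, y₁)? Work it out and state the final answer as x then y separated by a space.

√183 → a₀=13, period (1,1,8,1,1,26); ℓ=6 even so k=5
step 0: (13, 1)  from 13·(1,0) + (0,1)
step 1: (14, 1)  from 1·(13,1) + (1,0)
step 2: (27, 2)  from 1·(14,1) + (13,1)
step 3: (230, 17)  from 8·(27,2) + (14,1)
step 4: (257, 19)  from 1·(230,17) + (27,2)
step 5: (487, 36)  from 1·(257,19) + (230,17)
(x₁, y₁) = (487, 36);  487² − 183·36² = 1 ✓

487 36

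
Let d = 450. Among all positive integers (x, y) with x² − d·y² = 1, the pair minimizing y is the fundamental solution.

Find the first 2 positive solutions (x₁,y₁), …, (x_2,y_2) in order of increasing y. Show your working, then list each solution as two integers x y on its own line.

√450 → a₀=21, period (4,1,2,4,2,1,4,42); ℓ=8 even so k=7
i=0: a=21 ⇒ p=21, q=1
i=1: a=4 ⇒ p=85, q=4
…
i=3: a=2 ⇒ p=297, q=14
…
i=5: a=2 ⇒ p=2885, q=136
i=6: a=1 ⇒ p=4179, q=197
i=7: a=4 ⇒ p=19601, q=924
fundamental: x₁=19601, y₁=924  (since 384199201 − 450·853776 = 1)
(19601+924√450)^2 = 768398401 + 36222648√450

19601 924
768398401 36222648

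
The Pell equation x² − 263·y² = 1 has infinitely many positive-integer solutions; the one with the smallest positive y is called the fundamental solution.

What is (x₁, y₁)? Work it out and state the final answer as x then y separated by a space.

139128 8579

[16; 4,1,1,1,1,15,1,1,1,1,4,32] for √263; ℓ=12 ⇒ convergent index 11
k=0  a_k=16  p_k/q_k = 16/1
k=1  a_k=4  p_k/q_k = 65/4
k=2  a_k=1  p_k/q_k = 81/5
…
k=4  a_k=1  p_k/q_k = 227/14
k=5  a_k=1  p_k/q_k = 373/23
k=6  a_k=15  p_k/q_k = 5822/359
k=7  a_k=1  p_k/q_k = 6195/382
k=8  a_k=1  p_k/q_k = 12017/741
k=9  a_k=1  p_k/q_k = 18212/1123
k=10  a_k=1  p_k/q_k = 30229/1864
k=11  a_k=4  p_k/q_k = 139128/8579
(x₁, y₁) = (139128, 8579);  139128² − 263·8579² = 1 ✓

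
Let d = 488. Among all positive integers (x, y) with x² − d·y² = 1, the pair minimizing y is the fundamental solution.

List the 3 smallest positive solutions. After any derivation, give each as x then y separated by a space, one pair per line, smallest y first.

√488 = [22; 11,44, …], period ℓ=2 (even) → k=1
i=0: a=22 ⇒ p=22, q=1
i=1: a=11 ⇒ p=243, q=11
(x₁, y₁) = (243, 11);  243² − 488·11² = 1 ✓
(x_2, y_2) = (243·243 + 488·11·11, 243·11 + 11·243) = (118097, 5346)
(x_3, y_3) = (243·118097 + 488·11·5346, 243·5346 + 11·118097) = (57394899, 2598145)

243 11
118097 5346
57394899 2598145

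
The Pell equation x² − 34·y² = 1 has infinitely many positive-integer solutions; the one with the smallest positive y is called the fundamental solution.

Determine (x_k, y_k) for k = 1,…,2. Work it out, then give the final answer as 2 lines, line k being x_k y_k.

35 6
2449 420

d=34: √d = [5; 1,4,1,10] (ℓ=4, even), read p_3/q_3
a_0=5:  p_0=5·1+0=5,  q_0=5·0+1=1
a_1=1:  p_1=1·5+1=6,  q_1=1·1+0=1
a_2=4:  p_2=4·6+5=29,  q_2=4·1+1=5
a_3=1:  p_3=1·29+6=35,  q_3=1·5+1=6
→ (35, 6).  Check: 35²=1225, 34·6²=1224, difference 1.
k=2:  x_2 = 35·35+34·6·6 = 2449,  y_2 = 35·6+6·35 = 420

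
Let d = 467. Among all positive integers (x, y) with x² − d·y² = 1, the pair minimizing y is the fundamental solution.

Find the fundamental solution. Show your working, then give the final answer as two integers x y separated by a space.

√467 = [21; 1,1,1,1,3,…,1,1,42, …], period ℓ=14 (even) → k=13
k=0  a_k=21  p_k/q_k = 21/1
…
k=3  a_k=1  p_k/q_k = 65/3
…
k=7  a_k=21  p_k/q_k = 27164/1257
k=8  a_k=3  p_k/q_k = 82767/3830
…
k=11  a_k=1  p_k/q_k = 633697/29324
k=12  a_k=1  p_k/q_k = 991929/45901
k=13  a_k=1  p_k/q_k = 1625626/75225
(x₁, y₁) = (1625626, 75225);  1625626² − 467·75225² = 1 ✓

1625626 75225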